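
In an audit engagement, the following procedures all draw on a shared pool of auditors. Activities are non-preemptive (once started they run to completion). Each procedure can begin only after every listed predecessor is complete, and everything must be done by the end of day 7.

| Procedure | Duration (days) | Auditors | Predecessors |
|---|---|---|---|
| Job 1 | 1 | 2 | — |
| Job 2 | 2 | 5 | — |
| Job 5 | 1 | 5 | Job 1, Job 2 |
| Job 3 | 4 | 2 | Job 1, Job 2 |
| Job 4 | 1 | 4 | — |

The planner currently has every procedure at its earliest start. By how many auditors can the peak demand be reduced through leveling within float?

4

Early-start peak: d1:11  d2:5  d3:7  d4:2  d5:2  d6:2  d7:0 ⇒ 11.
Leveled (Job 1@1, Job 2@1, Job 5@3, Job 3@3, Job 4@4): d1:7  d2:5  d3:7  d4:6  d5:2  d6:2  d7:0 ⇒ 7.
Reduction 11 − 7 = 4.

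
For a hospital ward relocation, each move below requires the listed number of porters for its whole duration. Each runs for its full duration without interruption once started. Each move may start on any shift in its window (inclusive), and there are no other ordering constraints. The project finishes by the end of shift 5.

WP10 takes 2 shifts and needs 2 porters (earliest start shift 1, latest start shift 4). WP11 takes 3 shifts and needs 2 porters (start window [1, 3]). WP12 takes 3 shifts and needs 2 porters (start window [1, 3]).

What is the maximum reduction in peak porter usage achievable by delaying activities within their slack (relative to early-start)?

2

Early-start peak: s1:6  s2:6  s3:4  s4:0  s5:0 ⇒ 6.
Leveled (WP10@1, WP11@1, WP12@3): s1:4  s2:4  s3:4  s4:2  s5:2 ⇒ 4.
Reduction 6 − 4 = 2.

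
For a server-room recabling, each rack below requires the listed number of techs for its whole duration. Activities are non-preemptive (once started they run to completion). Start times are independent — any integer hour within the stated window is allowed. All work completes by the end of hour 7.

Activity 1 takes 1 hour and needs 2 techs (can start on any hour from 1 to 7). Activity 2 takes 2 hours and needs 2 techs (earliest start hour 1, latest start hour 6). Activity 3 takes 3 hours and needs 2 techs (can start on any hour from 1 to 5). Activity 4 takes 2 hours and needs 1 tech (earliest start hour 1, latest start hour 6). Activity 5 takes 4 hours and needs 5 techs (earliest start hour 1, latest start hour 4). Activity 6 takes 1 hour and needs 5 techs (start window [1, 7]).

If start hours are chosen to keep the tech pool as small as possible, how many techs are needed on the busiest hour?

7

Early-start (Activity 1@1, Activity 2@1, Activity 3@1, Activity 4@1, Activity 5@1, Activity 6@1) gives peak 17: h1:17  h2:10  h3:7  h4:5  h5:0  h6:0  h7:0.
Shift Activity 5→3, Activity 6→7.
Schedule Activity 1@1, Activity 2@1, Activity 3@1, Activity 4@1, Activity 5@3, Activity 6@7: h1:7  h2:5  h3:7  h4:5  h5:5  h6:5  h7:5 — peak 7.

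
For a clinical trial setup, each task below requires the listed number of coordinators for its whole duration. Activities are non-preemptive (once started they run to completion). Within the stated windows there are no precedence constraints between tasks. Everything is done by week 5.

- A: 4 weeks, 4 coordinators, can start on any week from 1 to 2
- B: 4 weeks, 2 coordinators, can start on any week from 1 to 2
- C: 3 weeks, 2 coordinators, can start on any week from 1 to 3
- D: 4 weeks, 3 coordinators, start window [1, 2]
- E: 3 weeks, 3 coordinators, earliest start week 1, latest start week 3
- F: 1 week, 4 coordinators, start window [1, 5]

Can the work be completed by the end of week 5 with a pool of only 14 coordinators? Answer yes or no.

yes

Schedule A@1, B@1, C@1, D@1, E@1, F@4: w1:14  w2:14  w3:14  w4:13  w5:0 — peak 14 ≤ 14.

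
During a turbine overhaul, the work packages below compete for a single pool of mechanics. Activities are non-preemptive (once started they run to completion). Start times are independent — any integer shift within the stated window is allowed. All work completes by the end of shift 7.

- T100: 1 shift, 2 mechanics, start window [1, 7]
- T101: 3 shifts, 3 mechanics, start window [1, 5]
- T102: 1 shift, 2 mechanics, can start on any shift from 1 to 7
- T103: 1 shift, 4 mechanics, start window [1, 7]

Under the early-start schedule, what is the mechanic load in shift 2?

3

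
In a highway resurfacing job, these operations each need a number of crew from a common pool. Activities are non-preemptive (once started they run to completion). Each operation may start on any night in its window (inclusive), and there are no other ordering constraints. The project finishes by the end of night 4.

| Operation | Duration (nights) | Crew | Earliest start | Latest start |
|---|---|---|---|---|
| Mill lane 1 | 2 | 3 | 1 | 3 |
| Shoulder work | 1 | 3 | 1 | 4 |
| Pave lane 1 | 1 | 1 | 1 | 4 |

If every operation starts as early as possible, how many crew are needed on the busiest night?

Early-start schedule: Mill lane 1@1, Shoulder work@1, Pave lane 1@1.
Load per night: night 1: 7, night 2: 3, night 3: 0, night 4: 0.
Peak is 7.

7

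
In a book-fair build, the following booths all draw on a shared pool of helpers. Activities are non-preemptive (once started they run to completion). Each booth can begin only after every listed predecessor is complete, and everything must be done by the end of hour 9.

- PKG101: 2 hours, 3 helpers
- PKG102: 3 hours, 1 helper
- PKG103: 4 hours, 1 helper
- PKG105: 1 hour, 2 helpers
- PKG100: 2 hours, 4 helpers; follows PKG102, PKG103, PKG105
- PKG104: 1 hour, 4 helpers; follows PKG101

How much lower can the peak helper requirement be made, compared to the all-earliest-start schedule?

3

Early-start peak: h1:7  h2:5  h3:6  h4:1  h5:4  h6:4  h7:0  h8:0  h9:0 ⇒ 7.
Leveled (PKG101@1, PKG102@1, PKG103@3, PKG105@3, PKG100@7, PKG104@9): h1:4  h2:4  h3:4  h4:1  h5:1  h6:1  h7:4  h8:4  h9:4 ⇒ 4.
Reduction 7 − 4 = 3.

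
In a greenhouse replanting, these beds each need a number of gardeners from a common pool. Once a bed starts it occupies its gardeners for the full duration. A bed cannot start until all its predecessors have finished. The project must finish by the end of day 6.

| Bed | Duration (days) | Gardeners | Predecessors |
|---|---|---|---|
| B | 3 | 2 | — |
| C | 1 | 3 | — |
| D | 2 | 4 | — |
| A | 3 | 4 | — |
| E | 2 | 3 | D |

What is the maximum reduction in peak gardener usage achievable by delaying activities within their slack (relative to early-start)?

6

Early-start peak: d1:13  d2:10  d3:9  d4:3  d5:0  d6:0 ⇒ 13.
Leveled (B@1, C@1, D@2, A@4, E@4): d1:5  d2:6  d3:6  d4:7  d5:7  d6:4 ⇒ 7.
Reduction 13 − 7 = 6.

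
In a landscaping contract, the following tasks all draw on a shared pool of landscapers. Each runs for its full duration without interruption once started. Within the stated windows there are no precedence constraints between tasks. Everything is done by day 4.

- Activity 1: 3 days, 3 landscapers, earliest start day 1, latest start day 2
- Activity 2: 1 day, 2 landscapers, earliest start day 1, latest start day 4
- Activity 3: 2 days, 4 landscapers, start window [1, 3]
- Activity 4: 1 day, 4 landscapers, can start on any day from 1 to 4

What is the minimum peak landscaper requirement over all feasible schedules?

Early-start (Activity 1@1, Activity 2@1, Activity 3@1, Activity 4@1) gives peak 13: d1:13  d2:7  d3:3  d4:0.
Shift Activity 3→2, Activity 4→4.
Schedule Activity 1@1, Activity 2@1, Activity 3@2, Activity 4@4: d1:5  d2:7  d3:7  d4:4 — peak 7.

7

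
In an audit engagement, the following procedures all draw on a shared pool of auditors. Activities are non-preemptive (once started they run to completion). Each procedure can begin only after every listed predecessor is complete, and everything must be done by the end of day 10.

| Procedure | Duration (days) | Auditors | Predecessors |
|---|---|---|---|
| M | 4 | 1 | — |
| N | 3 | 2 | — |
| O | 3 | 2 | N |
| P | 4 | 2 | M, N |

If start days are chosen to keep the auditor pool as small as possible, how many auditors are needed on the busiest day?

3

Early-start (M@1, N@1, O@4, P@5) gives peak 4: d1:3  d2:3  d3:3  d4:3  d5:4  d6:4  d7:2  d8:2  d9:0  d10:0.
Shift P→7.
Schedule M@1, N@1, O@4, P@7: d1:3  d2:3  d3:3  d4:3  d5:2  d6:2  d7:2  d8:2  d9:2  d10:2 — peak 3.
Total auditor-days = 24 over 10 days ⇒ peak ≥ ⌈24/10⌉ = 3, so 3 is optimal.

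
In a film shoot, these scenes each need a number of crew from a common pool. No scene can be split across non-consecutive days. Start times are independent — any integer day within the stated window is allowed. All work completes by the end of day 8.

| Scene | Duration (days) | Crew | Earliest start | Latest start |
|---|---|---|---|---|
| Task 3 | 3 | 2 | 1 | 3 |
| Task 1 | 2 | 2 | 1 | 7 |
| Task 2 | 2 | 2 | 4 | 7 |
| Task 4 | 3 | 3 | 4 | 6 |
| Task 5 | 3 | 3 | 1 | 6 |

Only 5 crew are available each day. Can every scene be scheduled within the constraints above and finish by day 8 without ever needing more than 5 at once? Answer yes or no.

yes

Schedule Task 3@1, Task 1@1, Task 2@4, Task 4@6, Task 5@3: d1:4  d2:4  d3:5  d4:5  d5:5  d6:3  d7:3  d8:3 — peak 5 ≤ 5.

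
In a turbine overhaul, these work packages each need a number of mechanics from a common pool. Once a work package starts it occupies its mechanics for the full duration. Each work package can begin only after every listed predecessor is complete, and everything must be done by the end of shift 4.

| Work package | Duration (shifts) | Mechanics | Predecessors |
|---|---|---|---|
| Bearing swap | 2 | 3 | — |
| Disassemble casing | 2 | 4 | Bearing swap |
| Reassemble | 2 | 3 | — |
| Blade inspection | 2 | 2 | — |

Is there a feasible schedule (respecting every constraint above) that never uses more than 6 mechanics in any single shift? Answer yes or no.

yes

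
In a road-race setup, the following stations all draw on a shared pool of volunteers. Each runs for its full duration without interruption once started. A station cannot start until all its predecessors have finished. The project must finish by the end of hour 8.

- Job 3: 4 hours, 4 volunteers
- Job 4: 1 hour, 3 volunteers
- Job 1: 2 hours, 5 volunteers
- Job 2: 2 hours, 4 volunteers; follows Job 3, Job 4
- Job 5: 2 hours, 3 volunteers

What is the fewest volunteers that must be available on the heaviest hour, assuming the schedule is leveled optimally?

7

Early-start (Job 3@1, Job 4@1, Job 1@1, Job 2@5, Job 5@1) gives peak 15: h1:15  h2:12  h3:4  h4:4  h5:4  h6:4  h7:0  h8:0.
Shift Job 1→5, Job 2→7, Job 5→2.
Schedule Job 3@1, Job 4@1, Job 1@5, Job 2@7, Job 5@2: h1:7  h2:7  h3:7  h4:4  h5:5  h6:5  h7:4  h8:4 — peak 7.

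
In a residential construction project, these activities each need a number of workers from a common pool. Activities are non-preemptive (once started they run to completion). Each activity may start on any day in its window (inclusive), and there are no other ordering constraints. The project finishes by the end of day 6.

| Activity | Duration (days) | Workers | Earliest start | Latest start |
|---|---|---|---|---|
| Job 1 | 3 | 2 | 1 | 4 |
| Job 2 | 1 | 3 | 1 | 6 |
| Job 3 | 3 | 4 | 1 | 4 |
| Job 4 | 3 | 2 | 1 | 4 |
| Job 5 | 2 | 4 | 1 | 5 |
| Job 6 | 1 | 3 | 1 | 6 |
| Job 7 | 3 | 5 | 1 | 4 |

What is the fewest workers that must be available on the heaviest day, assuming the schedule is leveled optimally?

10

Early-start (Job 1@1, Job 2@1, Job 3@1, Job 4@1, Job 5@1, Job 6@1, Job 7@1) gives peak 23: d1:23  d2:17  d3:13  d4:0  d5:0  d6:0.
Shift Job 4→2, Job 5→5, Job 6→4, Job 7→4.
Schedule Job 1@1, Job 2@1, Job 3@1, Job 4@2, Job 5@5, Job 6@4, Job 7@4: d1:9  d2:8  d3:8  d4:10  d5:9  d6:9 — peak 10.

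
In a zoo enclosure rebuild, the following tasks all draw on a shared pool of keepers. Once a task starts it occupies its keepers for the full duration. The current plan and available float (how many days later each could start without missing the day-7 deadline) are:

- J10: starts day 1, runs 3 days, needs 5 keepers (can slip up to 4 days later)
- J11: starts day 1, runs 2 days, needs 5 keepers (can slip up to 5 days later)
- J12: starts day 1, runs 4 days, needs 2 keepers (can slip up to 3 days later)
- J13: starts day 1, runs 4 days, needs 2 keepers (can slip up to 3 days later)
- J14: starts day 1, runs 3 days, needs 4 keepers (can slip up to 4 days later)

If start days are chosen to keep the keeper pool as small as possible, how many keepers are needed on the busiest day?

Early-start (J10@1, J11@1, J12@1, J13@1, J14@1) gives peak 18: d1:18  d2:18  d3:13  d4:4  d5:0  d6:0  d7:0.
Shift J11→4, J14→5.
Schedule J10@1, J11@4, J12@1, J13@1, J14@5: d1:9  d2:9  d3:9  d4:9  d5:9  d6:4  d7:4 — peak 9.

9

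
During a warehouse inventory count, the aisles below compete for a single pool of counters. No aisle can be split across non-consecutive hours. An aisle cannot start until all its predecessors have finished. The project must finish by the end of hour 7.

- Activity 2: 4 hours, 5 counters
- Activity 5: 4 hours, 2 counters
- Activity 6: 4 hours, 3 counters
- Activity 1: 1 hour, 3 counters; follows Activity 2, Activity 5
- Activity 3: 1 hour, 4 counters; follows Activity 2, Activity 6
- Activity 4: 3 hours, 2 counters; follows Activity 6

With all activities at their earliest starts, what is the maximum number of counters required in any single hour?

10

Early-start schedule: Activity 2@1, Activity 5@1, Activity 6@1, Activity 1@5, Activity 3@5, Activity 4@5.
Load per hour: hour 1: 10, hour 2: 10, hour 3: 10, hour 4: 10, hour 5: 9, hour 6: 2, hour 7: 2.
Peak is 10.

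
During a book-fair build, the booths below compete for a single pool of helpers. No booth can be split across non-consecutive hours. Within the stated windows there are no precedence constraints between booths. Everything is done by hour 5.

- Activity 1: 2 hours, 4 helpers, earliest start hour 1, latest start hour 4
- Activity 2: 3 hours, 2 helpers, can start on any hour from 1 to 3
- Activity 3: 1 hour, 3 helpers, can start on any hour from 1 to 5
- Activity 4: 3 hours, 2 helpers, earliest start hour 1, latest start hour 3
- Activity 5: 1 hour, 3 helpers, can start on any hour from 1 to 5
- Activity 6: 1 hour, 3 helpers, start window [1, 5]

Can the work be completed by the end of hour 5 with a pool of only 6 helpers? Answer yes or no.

The minimum achievable peak is 7; 6 < 7, so no feasible schedule stays within the cap.

no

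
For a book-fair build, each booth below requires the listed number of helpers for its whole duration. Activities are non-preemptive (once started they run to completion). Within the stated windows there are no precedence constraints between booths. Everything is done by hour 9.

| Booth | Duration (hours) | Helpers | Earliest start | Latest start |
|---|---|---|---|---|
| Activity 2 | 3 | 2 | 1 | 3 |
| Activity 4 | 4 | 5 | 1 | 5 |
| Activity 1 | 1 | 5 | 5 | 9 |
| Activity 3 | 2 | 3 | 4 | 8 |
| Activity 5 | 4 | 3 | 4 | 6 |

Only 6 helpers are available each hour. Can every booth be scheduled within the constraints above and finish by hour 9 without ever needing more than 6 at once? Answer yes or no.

The minimum achievable peak is 7; 6 < 7, so no feasible schedule stays within the cap.

no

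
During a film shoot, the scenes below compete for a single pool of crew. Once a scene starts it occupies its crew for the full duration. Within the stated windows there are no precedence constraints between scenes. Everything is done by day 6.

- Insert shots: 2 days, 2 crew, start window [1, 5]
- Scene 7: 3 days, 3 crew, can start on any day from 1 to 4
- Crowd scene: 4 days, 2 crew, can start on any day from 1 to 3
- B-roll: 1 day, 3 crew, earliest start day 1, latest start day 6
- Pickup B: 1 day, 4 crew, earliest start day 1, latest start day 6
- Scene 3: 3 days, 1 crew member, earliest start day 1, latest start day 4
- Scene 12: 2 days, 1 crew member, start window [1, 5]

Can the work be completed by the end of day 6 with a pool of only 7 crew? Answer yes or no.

yes

Schedule Insert shots@1, Scene 7@1, Crowd scene@3, B-roll@4, Pickup B@6, Scene 3@1, Scene 12@4: d1:6  d2:6  d3:6  d4:6  d5:3  d6:6 — peak 6 ≤ 7.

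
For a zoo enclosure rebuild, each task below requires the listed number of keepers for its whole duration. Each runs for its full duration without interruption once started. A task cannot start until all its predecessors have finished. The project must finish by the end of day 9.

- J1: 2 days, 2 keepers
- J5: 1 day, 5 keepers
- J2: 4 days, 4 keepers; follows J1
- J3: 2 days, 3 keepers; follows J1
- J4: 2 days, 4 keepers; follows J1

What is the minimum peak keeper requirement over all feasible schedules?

7

Early-start (J1@1, J5@1, J2@3, J3@3, J4@3) gives peak 11: d1:7  d2:2  d3:11  d4:11  d5:4  d6:4  d7:0  d8:0  d9:0.
Shift J4→7.
Schedule J1@1, J5@1, J2@3, J3@3, J4@7: d1:7  d2:2  d3:7  d4:7  d5:4  d6:4  d7:4  d8:4  d9:0 — peak 7.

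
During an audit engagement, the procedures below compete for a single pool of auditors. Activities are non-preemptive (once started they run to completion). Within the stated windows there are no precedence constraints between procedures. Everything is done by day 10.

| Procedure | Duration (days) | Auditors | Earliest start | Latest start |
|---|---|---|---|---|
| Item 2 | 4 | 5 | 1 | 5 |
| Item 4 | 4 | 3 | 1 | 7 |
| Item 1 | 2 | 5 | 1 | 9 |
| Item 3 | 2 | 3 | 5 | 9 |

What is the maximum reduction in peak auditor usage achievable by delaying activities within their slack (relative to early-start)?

7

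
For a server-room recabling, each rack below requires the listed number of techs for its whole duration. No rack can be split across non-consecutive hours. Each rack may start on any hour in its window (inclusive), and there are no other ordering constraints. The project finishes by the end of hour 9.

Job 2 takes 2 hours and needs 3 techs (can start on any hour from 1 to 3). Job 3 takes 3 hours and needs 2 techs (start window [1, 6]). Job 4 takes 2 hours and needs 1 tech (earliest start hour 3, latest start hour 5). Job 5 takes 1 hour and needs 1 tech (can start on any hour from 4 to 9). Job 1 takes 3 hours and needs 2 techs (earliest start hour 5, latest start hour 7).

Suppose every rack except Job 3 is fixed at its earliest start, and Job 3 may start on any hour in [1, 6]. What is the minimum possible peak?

Job 3@1: h1:5  h2:5  h3:3  h4:2  h5:2  h6:2  h7:2  h8:0  h9:0 → peak 5
Job 3@2: h1:3  h2:5  h3:3  h4:4  h5:2  h6:2  h7:2  h8:0  h9:0 → peak 5
Job 3@3: h1:3  h2:3  h3:3  h4:4  h5:4  h6:2  h7:2  h8:0  h9:0 → peak 4
Job 3@4: h1:3  h2:3  h3:1  h4:4  h5:4  h6:4  h7:2  h8:0  h9:0 → peak 4
Job 3@5: h1:3  h2:3  h3:1  h4:2  h5:4  h6:4  h7:4  h8:0  h9:0 → peak 4
Job 3@6: h1:3  h2:3  h3:1  h4:2  h5:2  h6:4  h7:4  h8:2  h9:0 → peak 4
Best is Job 3@3, peak 4.

4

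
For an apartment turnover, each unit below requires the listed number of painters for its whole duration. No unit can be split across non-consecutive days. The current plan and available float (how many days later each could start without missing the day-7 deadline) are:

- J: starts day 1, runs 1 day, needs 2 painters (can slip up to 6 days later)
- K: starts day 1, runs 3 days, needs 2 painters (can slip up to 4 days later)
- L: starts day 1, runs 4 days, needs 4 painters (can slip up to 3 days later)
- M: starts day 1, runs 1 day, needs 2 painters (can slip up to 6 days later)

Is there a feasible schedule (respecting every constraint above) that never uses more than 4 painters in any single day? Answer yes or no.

Schedule J@1, K@1, L@4, M@2: d1:4  d2:4  d3:2  d4:4  d5:4  d6:4  d7:4 — peak 4 ≤ 4.

yes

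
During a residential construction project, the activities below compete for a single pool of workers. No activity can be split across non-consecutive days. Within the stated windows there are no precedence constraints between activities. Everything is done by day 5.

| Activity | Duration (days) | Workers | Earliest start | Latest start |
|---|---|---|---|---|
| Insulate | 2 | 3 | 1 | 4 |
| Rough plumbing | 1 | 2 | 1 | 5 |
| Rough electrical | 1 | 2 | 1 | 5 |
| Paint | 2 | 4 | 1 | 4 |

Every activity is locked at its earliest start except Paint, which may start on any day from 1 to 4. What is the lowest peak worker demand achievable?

Paint@1: d1:11  d2:7  d3:0  d4:0  d5:0 → peak 11
Paint@2: d1:7  d2:7  d3:4  d4:0  d5:0 → peak 7
Paint@3: d1:7  d2:3  d3:4  d4:4  d5:0 → peak 7
Paint@4: d1:7  d2:3  d3:0  d4:4  d5:4 → peak 7
Best is Paint@2, peak 7.

7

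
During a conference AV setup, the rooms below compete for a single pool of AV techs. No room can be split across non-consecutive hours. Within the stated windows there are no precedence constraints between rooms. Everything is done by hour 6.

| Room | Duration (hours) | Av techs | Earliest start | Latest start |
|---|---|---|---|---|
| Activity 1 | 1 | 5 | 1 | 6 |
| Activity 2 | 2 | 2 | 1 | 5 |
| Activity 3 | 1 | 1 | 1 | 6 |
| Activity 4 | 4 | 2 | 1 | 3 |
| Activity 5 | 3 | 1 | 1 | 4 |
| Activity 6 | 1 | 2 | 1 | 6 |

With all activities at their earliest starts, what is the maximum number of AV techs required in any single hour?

13

Early-start schedule: Activity 1@1, Activity 2@1, Activity 3@1, Activity 4@1, Activity 5@1, Activity 6@1.
Load per hour: hour 1: 13, hour 2: 5, hour 3: 3, hour 4: 2, hour 5: 0, hour 6: 0.
Peak is 13.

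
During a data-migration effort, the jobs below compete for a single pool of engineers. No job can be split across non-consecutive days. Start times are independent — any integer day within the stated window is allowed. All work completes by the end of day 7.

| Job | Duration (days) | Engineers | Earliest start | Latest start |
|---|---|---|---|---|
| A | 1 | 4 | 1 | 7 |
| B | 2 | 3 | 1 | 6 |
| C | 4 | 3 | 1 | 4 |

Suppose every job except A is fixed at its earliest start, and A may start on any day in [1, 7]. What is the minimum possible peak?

A@1: d1:10  d2:6  d3:3  d4:3  d5:0  d6:0  d7:0 → peak 10
A@2: d1:6  d2:10  d3:3  d4:3  d5:0  d6:0  d7:0 → peak 10
A@3: d1:6  d2:6  d3:7  d4:3  d5:0  d6:0  d7:0 → peak 7
A@4: d1:6  d2:6  d3:3  d4:7  d5:0  d6:0  d7:0 → peak 7
A@5: d1:6  d2:6  d3:3  d4:3  d5:4  d6:0  d7:0 → peak 6
A@6: d1:6  d2:6  d3:3  d4:3  d5:0  d6:4  d7:0 → peak 6
A@7: d1:6  d2:6  d3:3  d4:3  d5:0  d6:0  d7:4 → peak 6
Best is A@5, peak 6.

6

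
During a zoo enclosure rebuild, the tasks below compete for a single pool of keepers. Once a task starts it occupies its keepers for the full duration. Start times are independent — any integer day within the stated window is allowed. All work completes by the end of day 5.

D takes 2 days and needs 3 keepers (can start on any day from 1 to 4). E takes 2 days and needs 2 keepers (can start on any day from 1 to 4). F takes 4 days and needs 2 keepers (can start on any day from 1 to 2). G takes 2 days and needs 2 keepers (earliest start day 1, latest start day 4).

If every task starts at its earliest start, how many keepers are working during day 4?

2

At early start, day 4 has: F.
Demand: 2 = 2.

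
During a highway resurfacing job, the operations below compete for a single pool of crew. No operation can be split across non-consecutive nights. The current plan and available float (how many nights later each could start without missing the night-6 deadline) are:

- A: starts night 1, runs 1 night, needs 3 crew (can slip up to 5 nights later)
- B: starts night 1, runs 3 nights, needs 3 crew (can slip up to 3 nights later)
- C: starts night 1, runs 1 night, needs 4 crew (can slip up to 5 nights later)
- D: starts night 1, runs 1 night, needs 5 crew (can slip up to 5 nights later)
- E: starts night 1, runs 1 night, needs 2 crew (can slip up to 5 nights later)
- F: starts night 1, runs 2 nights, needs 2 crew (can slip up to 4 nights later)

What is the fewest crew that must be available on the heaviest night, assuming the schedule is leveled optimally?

5

Early-start (A@1, B@1, C@1, D@1, E@1, F@1) gives peak 19: n1:19  n2:5  n3:3  n4:0  n5:0  n6:0.
Shift B→2, C→5, D→6, F→2.
Schedule A@1, B@2, C@5, D@6, E@1, F@2: n1:5  n2:5  n3:5  n4:3  n5:4  n6:5 — peak 5.
Total crew member-nights = 27 over 6 nights ⇒ peak ≥ ⌈27/6⌉ = 5, so 5 is optimal.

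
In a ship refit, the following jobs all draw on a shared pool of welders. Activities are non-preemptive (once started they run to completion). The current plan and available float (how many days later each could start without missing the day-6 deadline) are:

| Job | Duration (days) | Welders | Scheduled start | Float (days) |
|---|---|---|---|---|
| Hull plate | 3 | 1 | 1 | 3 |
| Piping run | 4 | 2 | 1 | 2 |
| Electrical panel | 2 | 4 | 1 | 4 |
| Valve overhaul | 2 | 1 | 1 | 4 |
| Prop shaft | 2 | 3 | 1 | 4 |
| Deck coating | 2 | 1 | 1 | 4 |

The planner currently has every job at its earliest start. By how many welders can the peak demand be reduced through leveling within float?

7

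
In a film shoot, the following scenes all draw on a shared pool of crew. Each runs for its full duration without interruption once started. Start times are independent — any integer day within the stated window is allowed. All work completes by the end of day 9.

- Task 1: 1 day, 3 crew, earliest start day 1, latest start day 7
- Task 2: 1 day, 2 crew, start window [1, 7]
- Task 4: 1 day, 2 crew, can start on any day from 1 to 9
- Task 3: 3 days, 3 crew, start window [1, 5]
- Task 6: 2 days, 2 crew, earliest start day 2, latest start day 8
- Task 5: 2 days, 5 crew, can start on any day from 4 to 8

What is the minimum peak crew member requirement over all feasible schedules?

5

Early-start (Task 1@1, Task 2@1, Task 4@1, Task 3@1, Task 6@2, Task 5@4) gives peak 10: d1:10  d2:5  d3:5  d4:5  d5:5  d6:0  d7:0  d8:0  d9:0.
Shift Task 4→2, Task 3→2, Task 6→3, Task 5→5.
Schedule Task 1@1, Task 2@1, Task 4@2, Task 3@2, Task 6@3, Task 5@5: d1:5  d2:5  d3:5  d4:5  d5:5  d6:5  d7:0  d8:0  d9:0 — peak 5.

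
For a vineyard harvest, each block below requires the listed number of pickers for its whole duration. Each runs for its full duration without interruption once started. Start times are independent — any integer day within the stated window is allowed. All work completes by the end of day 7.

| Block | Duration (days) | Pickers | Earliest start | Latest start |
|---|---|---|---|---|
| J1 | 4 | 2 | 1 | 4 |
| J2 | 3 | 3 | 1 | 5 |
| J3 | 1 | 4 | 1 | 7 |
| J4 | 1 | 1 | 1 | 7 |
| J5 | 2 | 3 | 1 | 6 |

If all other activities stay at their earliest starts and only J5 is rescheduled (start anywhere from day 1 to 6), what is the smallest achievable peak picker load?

J5@1: d1:13  d2:8  d3:5  d4:2  d5:0  d6:0  d7:0 → peak 13
J5@2: d1:10  d2:8  d3:8  d4:2  d5:0  d6:0  d7:0 → peak 10
J5@3: d1:10  d2:5  d3:8  d4:5  d5:0  d6:0  d7:0 → peak 10
J5@4: d1:10  d2:5  d3:5  d4:5  d5:3  d6:0  d7:0 → peak 10
J5@5: d1:10  d2:5  d3:5  d4:2  d5:3  d6:3  d7:0 → peak 10
J5@6: d1:10  d2:5  d3:5  d4:2  d5:0  d6:3  d7:3 → peak 10
Best is J5@2, peak 10.

10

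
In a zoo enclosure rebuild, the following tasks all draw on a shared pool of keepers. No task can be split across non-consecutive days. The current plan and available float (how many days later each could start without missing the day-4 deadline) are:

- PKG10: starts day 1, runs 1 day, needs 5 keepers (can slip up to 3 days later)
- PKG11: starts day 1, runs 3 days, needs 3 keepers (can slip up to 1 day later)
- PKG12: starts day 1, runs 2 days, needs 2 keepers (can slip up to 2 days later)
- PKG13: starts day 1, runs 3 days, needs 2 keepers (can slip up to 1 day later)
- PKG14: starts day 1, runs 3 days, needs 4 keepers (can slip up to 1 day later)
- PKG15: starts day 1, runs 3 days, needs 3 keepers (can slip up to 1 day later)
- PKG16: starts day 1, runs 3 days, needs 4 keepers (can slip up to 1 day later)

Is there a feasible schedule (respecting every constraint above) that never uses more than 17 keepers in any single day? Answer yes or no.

The minimum achievable peak is 18; 17 < 18, so no feasible schedule stays within the cap.

no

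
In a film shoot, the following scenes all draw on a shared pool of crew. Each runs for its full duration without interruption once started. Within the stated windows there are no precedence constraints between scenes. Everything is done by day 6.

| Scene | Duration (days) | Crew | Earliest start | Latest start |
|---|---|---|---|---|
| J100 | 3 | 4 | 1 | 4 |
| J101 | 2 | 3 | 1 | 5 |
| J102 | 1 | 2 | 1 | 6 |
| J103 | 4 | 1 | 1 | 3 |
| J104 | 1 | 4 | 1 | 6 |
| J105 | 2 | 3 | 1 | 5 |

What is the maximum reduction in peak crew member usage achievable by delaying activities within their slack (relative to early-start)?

Early-start peak: d1:17  d2:11  d3:5  d4:1  d5:0  d6:0 ⇒ 17.
Leveled (J100@1, J101@1, J102@3, J103@3, J104@4, J105@5): d1:7  d2:7  d3:7  d4:5  d5:4  d6:4 ⇒ 7.
Reduction 17 − 7 = 10.

10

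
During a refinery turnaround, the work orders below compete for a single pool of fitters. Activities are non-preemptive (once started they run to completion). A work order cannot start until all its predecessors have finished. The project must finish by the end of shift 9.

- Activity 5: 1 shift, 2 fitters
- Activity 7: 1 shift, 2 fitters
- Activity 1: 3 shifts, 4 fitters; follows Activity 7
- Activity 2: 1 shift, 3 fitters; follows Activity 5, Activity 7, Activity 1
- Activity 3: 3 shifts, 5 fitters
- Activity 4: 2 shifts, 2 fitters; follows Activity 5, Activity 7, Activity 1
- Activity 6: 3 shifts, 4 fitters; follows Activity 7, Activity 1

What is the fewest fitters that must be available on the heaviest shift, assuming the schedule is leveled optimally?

7

Early-start (Activity 5@1, Activity 7@1, Activity 1@2, Activity 2@5, Activity 3@1, Activity 4@5, Activity 6@5) gives peak 9: s1:9  s2:9  s3:9  s4:4  s5:9  s6:6  s7:4  s8:0  s9:0.
Shift Activity 7→2, Activity 1→4, Activity 2→7, Activity 4→8, Activity 6→7.
Schedule Activity 5@1, Activity 7@2, Activity 1@4, Activity 2@7, Activity 3@1, Activity 4@8, Activity 6@7: s1:7  s2:7  s3:5  s4:4  s5:4  s6:4  s7:7  s8:6  s9:6 — peak 7.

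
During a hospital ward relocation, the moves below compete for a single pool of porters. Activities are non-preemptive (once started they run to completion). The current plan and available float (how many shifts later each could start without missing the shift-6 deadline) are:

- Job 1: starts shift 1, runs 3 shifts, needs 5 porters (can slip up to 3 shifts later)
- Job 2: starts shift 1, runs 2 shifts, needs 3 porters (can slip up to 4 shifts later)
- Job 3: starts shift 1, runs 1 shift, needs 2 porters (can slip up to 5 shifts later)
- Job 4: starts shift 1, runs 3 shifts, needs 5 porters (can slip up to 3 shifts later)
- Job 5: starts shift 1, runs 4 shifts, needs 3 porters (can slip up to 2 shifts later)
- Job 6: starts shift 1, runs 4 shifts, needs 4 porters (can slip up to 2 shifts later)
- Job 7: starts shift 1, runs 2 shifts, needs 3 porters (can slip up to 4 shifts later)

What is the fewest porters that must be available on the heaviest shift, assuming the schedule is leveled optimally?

Early-start (Job 1@1, Job 2@1, Job 3@1, Job 4@1, Job 5@1, Job 6@1, Job 7@1) gives peak 25: s1:25  s2:23  s3:17  s4:7  s5:0  s6:0.
Shift Job 4→4, Job 6→3, Job 7→5.
Schedule Job 1@1, Job 2@1, Job 3@1, Job 4@4, Job 5@1, Job 6@3, Job 7@5: s1:13  s2:11  s3:12  s4:12  s5:12  s6:12 — peak 13.

13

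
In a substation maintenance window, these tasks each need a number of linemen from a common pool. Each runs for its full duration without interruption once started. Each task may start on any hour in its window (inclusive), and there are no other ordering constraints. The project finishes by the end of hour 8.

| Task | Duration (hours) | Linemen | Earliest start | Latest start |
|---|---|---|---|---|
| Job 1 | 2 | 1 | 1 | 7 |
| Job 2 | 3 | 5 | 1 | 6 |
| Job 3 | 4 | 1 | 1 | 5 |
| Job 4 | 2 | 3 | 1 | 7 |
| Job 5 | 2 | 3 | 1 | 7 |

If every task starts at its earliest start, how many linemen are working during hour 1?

At early start, hour 1 has: Job 1, Job 2, Job 3, Job 4, Job 5.
Demand: 1 + 5 + 1 + 3 + 3 = 13.

13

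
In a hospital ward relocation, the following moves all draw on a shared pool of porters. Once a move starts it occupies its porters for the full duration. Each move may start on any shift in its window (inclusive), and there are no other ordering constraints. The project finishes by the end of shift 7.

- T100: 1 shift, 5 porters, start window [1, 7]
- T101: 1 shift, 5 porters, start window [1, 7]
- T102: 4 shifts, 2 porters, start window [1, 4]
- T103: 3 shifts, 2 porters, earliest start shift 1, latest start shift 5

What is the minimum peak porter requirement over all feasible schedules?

5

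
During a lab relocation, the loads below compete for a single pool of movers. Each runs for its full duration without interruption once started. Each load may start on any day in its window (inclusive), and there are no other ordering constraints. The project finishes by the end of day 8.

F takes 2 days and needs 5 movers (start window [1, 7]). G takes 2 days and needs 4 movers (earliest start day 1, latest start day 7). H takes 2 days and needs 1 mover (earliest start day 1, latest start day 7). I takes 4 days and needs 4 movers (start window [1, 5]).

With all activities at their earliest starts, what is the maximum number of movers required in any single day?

Early-start schedule: F@1, G@1, H@1, I@1.
Load per day: day 1: 14, day 2: 14, day 3: 4, day 4: 4, day 5: 0, day 6: 0, day 7: 0, day 8: 0.
Peak is 14.

14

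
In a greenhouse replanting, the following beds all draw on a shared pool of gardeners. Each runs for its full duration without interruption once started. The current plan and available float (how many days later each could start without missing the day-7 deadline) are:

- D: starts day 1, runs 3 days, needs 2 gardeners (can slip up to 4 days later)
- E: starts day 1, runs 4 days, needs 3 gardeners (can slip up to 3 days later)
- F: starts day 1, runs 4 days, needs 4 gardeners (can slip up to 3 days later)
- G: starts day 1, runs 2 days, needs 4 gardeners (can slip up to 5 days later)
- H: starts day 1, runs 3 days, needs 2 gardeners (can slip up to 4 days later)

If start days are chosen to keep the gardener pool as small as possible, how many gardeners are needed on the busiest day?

Early-start (D@1, E@1, F@1, G@1, H@1) gives peak 15: d1:15  d2:15  d3:11  d4:7  d5:0  d6:0  d7:0.
Shift F→4, G→5.
Schedule D@1, E@1, F@4, G@5, H@1: d1:7  d2:7  d3:7  d4:7  d5:8  d6:8  d7:4 — peak 8.

8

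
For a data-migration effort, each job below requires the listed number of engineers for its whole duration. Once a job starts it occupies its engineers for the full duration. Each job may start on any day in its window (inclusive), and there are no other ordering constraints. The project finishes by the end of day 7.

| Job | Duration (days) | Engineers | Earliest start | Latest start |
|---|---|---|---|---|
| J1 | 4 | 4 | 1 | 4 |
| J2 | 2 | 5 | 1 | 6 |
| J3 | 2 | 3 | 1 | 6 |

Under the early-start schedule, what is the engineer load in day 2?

At early start, day 2 has: J1, J2, J3.
Demand: 4 + 5 + 3 = 12.

12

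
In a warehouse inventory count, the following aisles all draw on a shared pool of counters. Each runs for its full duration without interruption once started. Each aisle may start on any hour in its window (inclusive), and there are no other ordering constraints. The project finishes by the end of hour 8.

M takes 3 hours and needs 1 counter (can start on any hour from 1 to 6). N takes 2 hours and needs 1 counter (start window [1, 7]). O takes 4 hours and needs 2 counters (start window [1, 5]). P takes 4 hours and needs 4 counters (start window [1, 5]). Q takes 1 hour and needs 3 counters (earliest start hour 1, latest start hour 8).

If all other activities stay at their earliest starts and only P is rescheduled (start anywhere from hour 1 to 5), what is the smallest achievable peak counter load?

P@1: h1:11  h2:8  h3:7  h4:6  h5:0  h6:0  h7:0  h8:0 → peak 11
P@2: h1:7  h2:8  h3:7  h4:6  h5:4  h6:0  h7:0  h8:0 → peak 8
P@3: h1:7  h2:4  h3:7  h4:6  h5:4  h6:4  h7:0  h8:0 → peak 7
P@4: h1:7  h2:4  h3:3  h4:6  h5:4  h6:4  h7:4  h8:0 → peak 7
P@5: h1:7  h2:4  h3:3  h4:2  h5:4  h6:4  h7:4  h8:4 → peak 7
Best is P@3, peak 7.

7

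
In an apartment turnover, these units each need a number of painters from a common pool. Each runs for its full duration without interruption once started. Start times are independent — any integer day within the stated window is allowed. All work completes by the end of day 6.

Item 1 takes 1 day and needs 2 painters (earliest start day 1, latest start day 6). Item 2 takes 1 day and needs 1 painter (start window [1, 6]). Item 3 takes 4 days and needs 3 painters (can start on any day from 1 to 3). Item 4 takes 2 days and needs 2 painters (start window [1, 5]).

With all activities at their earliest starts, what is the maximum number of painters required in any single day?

8

Early-start schedule: Item 1@1, Item 2@1, Item 3@1, Item 4@1.
Load per day: day 1: 8, day 2: 5, day 3: 3, day 4: 3, day 5: 0, day 6: 0.
Peak is 8.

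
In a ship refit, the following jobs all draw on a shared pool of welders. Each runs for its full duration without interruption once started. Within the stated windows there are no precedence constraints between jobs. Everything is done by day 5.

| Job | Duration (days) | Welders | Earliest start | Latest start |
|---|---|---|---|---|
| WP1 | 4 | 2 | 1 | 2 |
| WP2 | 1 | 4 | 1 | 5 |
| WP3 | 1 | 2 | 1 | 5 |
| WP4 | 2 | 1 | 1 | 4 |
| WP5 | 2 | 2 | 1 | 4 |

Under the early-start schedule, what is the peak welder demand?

Early-start schedule: WP1@1, WP2@1, WP3@1, WP4@1, WP5@1.
Load per day: day 1: 11, day 2: 5, day 3: 2, day 4: 2, day 5: 0.
Peak is 11.

11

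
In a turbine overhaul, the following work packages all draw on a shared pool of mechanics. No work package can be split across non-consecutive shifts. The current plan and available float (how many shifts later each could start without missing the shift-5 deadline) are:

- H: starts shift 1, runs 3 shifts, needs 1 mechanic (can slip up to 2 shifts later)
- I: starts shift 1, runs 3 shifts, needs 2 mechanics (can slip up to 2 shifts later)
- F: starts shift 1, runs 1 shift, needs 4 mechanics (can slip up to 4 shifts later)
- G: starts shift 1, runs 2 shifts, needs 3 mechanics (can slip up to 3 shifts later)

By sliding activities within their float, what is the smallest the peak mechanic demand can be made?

5

Early-start (H@1, I@1, F@1, G@1) gives peak 10: s1:10  s2:6  s3:3  s4:0  s5:0.
Shift I→2, G→4.
Schedule H@1, I@2, F@1, G@4: s1:5  s2:3  s3:3  s4:5  s5:3 — peak 5.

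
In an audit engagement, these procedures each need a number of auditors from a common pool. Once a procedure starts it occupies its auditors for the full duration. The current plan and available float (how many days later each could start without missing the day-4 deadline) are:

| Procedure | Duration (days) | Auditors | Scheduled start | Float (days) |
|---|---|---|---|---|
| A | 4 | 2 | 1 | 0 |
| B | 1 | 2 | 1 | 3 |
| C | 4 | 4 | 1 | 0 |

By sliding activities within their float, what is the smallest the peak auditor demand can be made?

8

Schedule A@1, B@1, C@1: d1:8  d2:6  d3:6  d4:6 — peak 8.
No arrangement of the 4 feasible schedules does better.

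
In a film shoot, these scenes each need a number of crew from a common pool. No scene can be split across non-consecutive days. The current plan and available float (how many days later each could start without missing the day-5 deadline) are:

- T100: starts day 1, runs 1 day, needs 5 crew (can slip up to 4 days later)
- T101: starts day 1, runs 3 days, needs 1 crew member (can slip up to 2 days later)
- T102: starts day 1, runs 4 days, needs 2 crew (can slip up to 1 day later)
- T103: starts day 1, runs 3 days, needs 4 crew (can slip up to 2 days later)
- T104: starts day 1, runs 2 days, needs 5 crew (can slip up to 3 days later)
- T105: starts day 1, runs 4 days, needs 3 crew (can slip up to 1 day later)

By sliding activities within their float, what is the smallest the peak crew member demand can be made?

10

Early-start (T100@1, T101@1, T102@1, T103@1, T104@1, T105@1) gives peak 20: d1:20  d2:15  d3:10  d4:5  d5:0.
Shift T102→2, T104→4, T105→2.
Schedule T100@1, T101@1, T102@2, T103@1, T104@4, T105@2: d1:10  d2:10  d3:10  d4:10  d5:10 — peak 10.
Total crew member-days = 50 over 5 days ⇒ peak ≥ ⌈50/5⌉ = 10, so 10 is optimal.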